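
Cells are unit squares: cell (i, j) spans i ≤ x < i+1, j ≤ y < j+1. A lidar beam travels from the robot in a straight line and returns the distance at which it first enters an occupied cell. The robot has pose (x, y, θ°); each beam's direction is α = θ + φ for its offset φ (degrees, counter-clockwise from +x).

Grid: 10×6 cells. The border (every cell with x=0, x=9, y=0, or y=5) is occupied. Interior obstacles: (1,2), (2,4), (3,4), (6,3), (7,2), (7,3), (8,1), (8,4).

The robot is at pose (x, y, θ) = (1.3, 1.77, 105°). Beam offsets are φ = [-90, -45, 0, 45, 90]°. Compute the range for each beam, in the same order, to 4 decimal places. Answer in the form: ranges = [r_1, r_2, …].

beam 1: φ=-90°, α=15°
  d=(0.9659,0.2588)  start (1,1)  tX=0.7247 tY=0.8887  stride 1/|dx|=1.0353 1/|dy|=3.8637
    cross x-line → (2,1), t=0.7247
    cross y-line → (2,2), t=0.8887
    cross x-line → (3,2), t=1.7600
    cross x-line → (4,2), t=2.7952
    cross x-line → (5,2), t=3.8305
    cross y-line → (5,3), t=4.7524
    cross x-line → (6,3), t=4.8658 (wall)
  → r_1 = 4.8658
beam 2: φ=-45°, α=60°
  d=(0.5000,0.8660)  start (1,1)  tX=1.4000 tY=0.2656  stride 1/|dx|=2.0000 1/|dy|=1.1547
    cross y-line → (1,2), t=0.2656 (wall)
  → r_2 = 0.2656
beam 3: φ=0°, α=105°
  d=(-0.2588,0.9659)  start (1,1)  tX=1.1591 tY=0.2381  stride 1/|dx|=3.8637 1/|dy|=1.0353
    cross y-line → (1,2), t=0.2381 (wall)
  → r_3 = 0.2381
beam 4: φ=45°, α=150°
  d=(-0.8660,0.5000)  start (1,1)  tX=0.3464 tY=0.4600  stride 1/|dx|=1.1547 1/|dy|=2.0000
    cross x-line → (0,1), t=0.3464 (wall)
  → r_4 = 0.3464
beam 5: φ=90°, α=195°
  d=(-0.9659,-0.2588)  start (1,1)  tX=0.3106 tY=2.9751  stride 1/|dx|=1.0353 1/|dy|=3.8637
    cross x-line → (0,1), t=0.3106 (wall)
  → r_5 = 0.3106

ranges = [4.8658, 0.2656, 0.2381, 0.3464, 0.3106]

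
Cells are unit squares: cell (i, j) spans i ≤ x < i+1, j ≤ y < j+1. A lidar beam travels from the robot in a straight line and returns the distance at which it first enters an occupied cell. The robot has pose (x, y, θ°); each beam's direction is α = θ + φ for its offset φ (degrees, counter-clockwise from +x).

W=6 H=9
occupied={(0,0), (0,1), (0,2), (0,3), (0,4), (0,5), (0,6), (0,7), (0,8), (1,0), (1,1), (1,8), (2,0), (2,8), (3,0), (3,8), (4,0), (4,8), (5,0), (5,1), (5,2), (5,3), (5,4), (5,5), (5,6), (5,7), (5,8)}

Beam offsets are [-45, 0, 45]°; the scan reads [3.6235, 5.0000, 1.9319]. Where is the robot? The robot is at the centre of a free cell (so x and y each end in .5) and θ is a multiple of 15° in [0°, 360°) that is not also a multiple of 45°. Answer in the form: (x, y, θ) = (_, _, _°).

(x, y, θ) = (4.5, 5.5, 240°)

Candidates: 27 free-cell centres × 16 headings = 432 poses. Raycast each; keep the one whose scan matches to 4 dp.
  (1.5, 2.5, 195°): beam 1 = 0.5774 ≠ 3.6235 ✗
  (2.5, 7.5, 105°): beam 1 = 0.5774 ≠ 3.6235 ✗
  (2.5, 5.5, 105°): beam 1 = 2.8868 ≠ 3.6235 ✗
  …
  (4.5, 5.5, 240°): r_1=3.6235, r_2=5.0000, r_3=1.9319 — all match ✓
Unique over the lattice → pose = (4.5, 5.5, 240°).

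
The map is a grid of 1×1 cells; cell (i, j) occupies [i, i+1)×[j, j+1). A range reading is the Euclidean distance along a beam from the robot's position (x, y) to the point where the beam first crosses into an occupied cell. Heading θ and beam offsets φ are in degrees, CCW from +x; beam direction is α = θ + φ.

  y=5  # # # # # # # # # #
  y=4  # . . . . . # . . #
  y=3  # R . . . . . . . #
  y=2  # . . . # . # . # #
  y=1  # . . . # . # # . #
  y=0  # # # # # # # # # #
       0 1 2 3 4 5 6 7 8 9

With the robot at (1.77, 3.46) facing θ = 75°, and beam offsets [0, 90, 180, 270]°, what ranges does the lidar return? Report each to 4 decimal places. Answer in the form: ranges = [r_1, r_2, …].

beam 1: φ=0°, α=75°
  cosα=0.2588 sinα=0.9659 | (1,3) | tMaxX 0.8887 tMaxY 0.5590 | tΔX 3.8637 tΔY 1.0353
    t=0.5590 [y] (1,4)
    t=0.8887 [x] (2,4)
    t=1.5943 [y] (2,5) — stop
  → r_1 = 1.5943
beam 2: φ=90°, α=165°
  cosα=-0.9659 sinα=0.2588 | (1,3) | tMaxX 0.7972 tMaxY 2.0864 | tΔX 1.0353 tΔY 3.8637
    t=0.7972 [x] (0,3) — stop
  → r_2 = 0.7972
beam 3: φ=180°, α=255°
  cosα=-0.2588 sinα=-0.9659 | (1,3) | tMaxX 2.9751 tMaxY 0.4762 | tΔX 3.8637 tΔY 1.0353
    t=0.4762 [y] (1,2)
    t=1.5115 [y] (1,1)
    t=2.5468 [y] (1,0) — stop
  → r_3 = 2.5468
beam 4: φ=270°, α=345°
  cosα=0.9659 sinα=-0.2588 | (1,3) | tMaxX 0.2381 tMaxY 1.7773 | tΔX 1.0353 tΔY 3.8637
    t=0.2381 [x] (2,3)
    t=1.2734 [x] (3,3)
    t=1.7773 [y] (3,2)
    t=2.3087 [x] (4,2) — stop
  → r_4 = 2.3087

ranges = [1.5943, 0.7972, 2.5468, 2.3087]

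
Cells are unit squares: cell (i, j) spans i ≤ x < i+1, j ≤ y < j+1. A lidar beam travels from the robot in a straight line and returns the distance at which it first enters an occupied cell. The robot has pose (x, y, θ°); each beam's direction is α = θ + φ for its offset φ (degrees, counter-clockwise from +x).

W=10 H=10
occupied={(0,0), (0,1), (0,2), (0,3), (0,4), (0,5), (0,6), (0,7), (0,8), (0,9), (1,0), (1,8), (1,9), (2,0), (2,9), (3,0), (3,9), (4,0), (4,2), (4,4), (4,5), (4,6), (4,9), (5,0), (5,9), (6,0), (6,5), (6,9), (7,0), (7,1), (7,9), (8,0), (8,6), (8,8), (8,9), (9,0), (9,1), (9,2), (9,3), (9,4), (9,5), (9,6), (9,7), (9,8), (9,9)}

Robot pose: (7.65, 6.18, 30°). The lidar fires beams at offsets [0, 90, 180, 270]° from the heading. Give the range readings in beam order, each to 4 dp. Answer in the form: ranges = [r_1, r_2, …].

beam 1: φ=0°, α=30°
  dir = (cos 30°, sin 30°) = (0.8660, 0.5000); from cell (7,6)
  next x-line at t=0.4041, next y-line at t=1.6400; Δt_x=1.1547, Δt_y=2.0000
    x: enter (8,6) at t=0.4041 ← occupied
  → r_1 = 0.4041
beam 2: φ=90°, α=120°
  dir = (cos 120°, sin 120°) = (-0.5000, 0.8660); from cell (7,6)
  next x-line at t=1.3000, next y-line at t=0.9469; Δt_x=2.0000, Δt_y=1.1547
    y: enter (7,7) at t=0.9469
    x: enter (6,7) at t=1.3000
    y: enter (6,8) at t=2.1016
    y: enter (6,9) at t=3.2563 ← occupied
  → r_2 = 3.2563
beam 3: φ=180°, α=210°
  dir = (cos 210°, sin 210°) = (-0.8660, -0.5000); from cell (7,6)
  next x-line at t=0.7506, next y-line at t=0.3600; Δt_x=1.1547, Δt_y=2.0000
    y: enter (7,5) at t=0.3600
    x: enter (6,5) at t=0.7506 ← occupied
  → r_3 = 0.7506
beam 4: φ=270°, α=300°
  dir = (cos 300°, sin 300°) = (0.5000, -0.8660); from cell (7,6)
  next x-line at t=0.7000, next y-line at t=0.2078; Δt_x=2.0000, Δt_y=1.1547
    y: enter (7,5) at t=0.2078
    x: enter (8,5) at t=0.7000
    y: enter (8,4) at t=1.3625
    y: enter (8,3) at t=2.5172
    x: enter (9,3) at t=2.7000 ← occupied
  → r_4 = 2.7000

ranges = [0.4041, 3.2563, 0.7506, 2.7000]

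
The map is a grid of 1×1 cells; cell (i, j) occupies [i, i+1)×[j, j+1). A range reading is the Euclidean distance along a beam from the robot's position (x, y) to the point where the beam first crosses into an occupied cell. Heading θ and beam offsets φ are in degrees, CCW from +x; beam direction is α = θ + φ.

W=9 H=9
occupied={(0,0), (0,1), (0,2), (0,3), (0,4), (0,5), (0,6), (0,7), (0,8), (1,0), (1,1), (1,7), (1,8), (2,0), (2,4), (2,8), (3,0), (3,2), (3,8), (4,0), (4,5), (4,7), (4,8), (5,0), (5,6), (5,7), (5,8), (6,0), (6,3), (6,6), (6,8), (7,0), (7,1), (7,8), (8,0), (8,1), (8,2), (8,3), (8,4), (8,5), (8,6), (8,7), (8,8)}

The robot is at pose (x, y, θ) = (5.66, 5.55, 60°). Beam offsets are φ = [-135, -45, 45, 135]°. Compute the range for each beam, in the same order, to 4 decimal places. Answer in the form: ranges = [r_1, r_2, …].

ranges = [1.6047, 2.4225, 0.4659, 0.6833]

beam 1: φ=-135°, α=285°
  cosα=0.2588 sinα=-0.9659 | (5,5) | tMaxX 1.3137 tMaxY 0.5694 | tΔX 3.8637 tΔY 1.0353
    t=0.5694 [y] (5,4)
    t=1.3137 [x] (6,4)
    t=1.6047 [y] (6,3) — stop
  → r_1 = 1.6047
beam 2: φ=-45°, α=15°
  cosα=0.9659 sinα=0.2588 | (5,5) | tMaxX 0.3520 tMaxY 1.7387 | tΔX 1.0353 tΔY 3.8637
    t=0.3520 [x] (6,5)
    t=1.3873 [x] (7,5)
    t=1.7387 [y] (7,6)
    t=2.4225 [x] (8,6) — stop
  → r_2 = 2.4225
beam 3: φ=45°, α=105°
  cosα=-0.2588 sinα=0.9659 | (5,5) | tMaxX 2.5500 tMaxY 0.4659 | tΔX 3.8637 tΔY 1.0353
    t=0.4659 [y] (5,6) — stop
  → r_3 = 0.4659
beam 4: φ=135°, α=195°
  cosα=-0.9659 sinα=-0.2588 | (5,5) | tMaxX 0.6833 tMaxY 2.1250 | tΔX 1.0353 tΔY 3.8637
    t=0.6833 [x] (4,5) — stop
  → r_4 = 0.6833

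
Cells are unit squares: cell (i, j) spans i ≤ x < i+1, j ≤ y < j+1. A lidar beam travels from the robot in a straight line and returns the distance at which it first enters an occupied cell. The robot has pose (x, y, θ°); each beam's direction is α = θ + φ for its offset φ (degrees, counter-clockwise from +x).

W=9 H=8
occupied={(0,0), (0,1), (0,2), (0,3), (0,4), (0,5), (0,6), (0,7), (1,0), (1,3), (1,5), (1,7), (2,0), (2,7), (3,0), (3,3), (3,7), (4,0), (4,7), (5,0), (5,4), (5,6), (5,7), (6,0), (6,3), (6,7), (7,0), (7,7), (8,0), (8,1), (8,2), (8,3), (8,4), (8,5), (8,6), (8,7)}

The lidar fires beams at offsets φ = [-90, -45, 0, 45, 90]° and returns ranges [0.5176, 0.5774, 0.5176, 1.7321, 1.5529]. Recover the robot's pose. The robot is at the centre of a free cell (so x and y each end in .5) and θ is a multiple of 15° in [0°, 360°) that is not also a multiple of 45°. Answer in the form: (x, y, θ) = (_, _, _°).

Candidates: 36 free-cell centres × 16 headings = 576 poses. Raycast each; keep the one whose scan matches to 4 dp.
  (4.5, 6.5, 60°): beam 1 = 0.5774 ≠ 0.5176 ✗
  (7.5, 4.5, 195°): beam 1 = 2.5882 ≠ 0.5176 ✗
  (6.5, 2.5, 30°): beam 1 = 1.7321 ≠ 0.5176 ✗
  (6.5, 2.5, 210°): beam 1 = 0.5774 ≠ 0.5176 ✗
  …
  (6.5, 4.5, 285°): r_1=0.5176, r_2=0.5774, r_3=0.5176, r_4=1.7321, r_5=1.5529 — all match ✓
No second candidate reproduces the full scan.

(x, y, θ) = (6.5, 4.5, 285°)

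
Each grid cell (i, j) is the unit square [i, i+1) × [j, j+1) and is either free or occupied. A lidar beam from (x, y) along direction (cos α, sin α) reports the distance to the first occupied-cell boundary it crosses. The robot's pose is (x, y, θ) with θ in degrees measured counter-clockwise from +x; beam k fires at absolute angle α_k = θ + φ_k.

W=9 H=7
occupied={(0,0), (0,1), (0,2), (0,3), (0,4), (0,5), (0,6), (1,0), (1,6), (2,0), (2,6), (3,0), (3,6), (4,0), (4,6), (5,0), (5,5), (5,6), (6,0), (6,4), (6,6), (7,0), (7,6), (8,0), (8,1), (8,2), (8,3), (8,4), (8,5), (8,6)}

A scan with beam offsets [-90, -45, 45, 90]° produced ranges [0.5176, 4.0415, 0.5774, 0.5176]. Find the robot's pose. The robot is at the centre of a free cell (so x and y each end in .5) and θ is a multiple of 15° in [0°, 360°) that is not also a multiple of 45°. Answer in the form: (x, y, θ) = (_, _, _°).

(x, y, θ) = (7.5, 4.5, 285°)

Enumerate (i+0.5, j+0.5, θ) over the 33 free cells and 16 admissible headings. For each, cast all 4 beams and compare to the given ranges.
  (1.5, 2.5, 165°): beam 1 = 3.6235 ≠ 0.5176 ✗
  (7.5, 2.5, 75°): beam 2 = 0.5774 ≠ 4.0415 ✗
  (1.5, 4.5, 330°): beam 1 = 1.0000 ≠ 0.5176 ✗
  …
  (7.5, 4.5, 285°): r_1=0.5176, r_2=4.0415, r_3=0.5774, r_4=0.5176 — all match ✓
No second candidate reproduces the full scan.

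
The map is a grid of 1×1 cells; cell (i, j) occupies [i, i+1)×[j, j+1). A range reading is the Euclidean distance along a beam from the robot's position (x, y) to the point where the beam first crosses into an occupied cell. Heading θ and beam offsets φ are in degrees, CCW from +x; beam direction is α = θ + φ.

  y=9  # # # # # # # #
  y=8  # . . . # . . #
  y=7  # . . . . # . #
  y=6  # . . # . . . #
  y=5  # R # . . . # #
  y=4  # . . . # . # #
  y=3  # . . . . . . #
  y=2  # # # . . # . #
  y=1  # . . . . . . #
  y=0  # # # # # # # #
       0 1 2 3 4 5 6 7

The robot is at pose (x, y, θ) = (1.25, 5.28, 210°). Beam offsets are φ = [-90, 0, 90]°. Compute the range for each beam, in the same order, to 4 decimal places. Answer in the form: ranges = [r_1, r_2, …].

beam 1: φ=-90°, α=120°
  direction (-0.5000, 0.8660); cell (1,5); t to first gridline: x 0.5000, y 0.8314 (then +2.0000 / +1.1547)
    (0,5) via x @ 0.5000  # hit
  → r_1 = 0.5000
beam 2: φ=0°, α=210°
  direction (-0.8660, -0.5000); cell (1,5); t to first gridline: x 0.2887, y 0.5600 (then +1.1547 / +2.0000)
    (0,5) via x @ 0.2887  # hit
  → r_2 = 0.2887
beam 3: φ=90°, α=300°
  direction (0.5000, -0.8660); cell (1,5); t to first gridline: x 1.5000, y 0.3233 (then +2.0000 / +1.1547)
    (1,4) via y @ 0.3233
    (1,3) via y @ 1.4780
    (2,3) via x @ 1.5000
    (2,2) via y @ 2.6327  # hit
  → r_3 = 2.6327

ranges = [0.5000, 0.2887, 2.6327]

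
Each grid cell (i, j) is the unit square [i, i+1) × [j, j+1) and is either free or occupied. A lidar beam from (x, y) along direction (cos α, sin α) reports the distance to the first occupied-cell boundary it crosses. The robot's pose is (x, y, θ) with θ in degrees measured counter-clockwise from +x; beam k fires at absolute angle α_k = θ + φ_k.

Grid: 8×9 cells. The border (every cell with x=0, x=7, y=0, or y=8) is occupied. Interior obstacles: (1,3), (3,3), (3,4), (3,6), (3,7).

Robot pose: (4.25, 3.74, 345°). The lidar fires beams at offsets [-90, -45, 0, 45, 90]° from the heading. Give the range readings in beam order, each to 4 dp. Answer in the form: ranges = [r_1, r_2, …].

beam 1: φ=-90°, α=255°
  d=(-0.2588,-0.9659)  start (4,3)  tX=0.9659 tY=0.7661  stride 1/|dx|=3.8637 1/|dy|=1.0353
    cross y-line → (4,2), t=0.7661
    cross x-line → (3,2), t=0.9659
    cross y-line → (3,1), t=1.8014
    cross y-line → (3,0), t=2.8367 (wall)
  → r_1 = 2.8367
beam 2: φ=-45°, α=300°
  d=(0.5000,-0.8660)  start (4,3)  tX=1.5000 tY=0.8545  stride 1/|dx|=2.0000 1/|dy|=1.1547
    cross y-line → (4,2), t=0.8545
    cross x-line → (5,2), t=1.5000
    cross y-line → (5,1), t=2.0092
    cross y-line → (5,0), t=3.1639 (wall)
  → r_2 = 3.1639
beam 3: φ=0°, α=345°
  d=(0.9659,-0.2588)  start (4,3)  tX=0.7765 tY=2.8591  stride 1/|dx|=1.0353 1/|dy|=3.8637
    cross x-line → (5,3), t=0.7765
    cross x-line → (6,3), t=1.8117
    cross x-line → (7,3), t=2.8470 (wall)
  → r_3 = 2.8470
beam 4: φ=45°, α=30°
  d=(0.8660,0.5000)  start (4,3)  tX=0.8660 tY=0.5200  stride 1/|dx|=1.1547 1/|dy|=2.0000
    cross y-line → (4,4), t=0.5200
    cross x-line → (5,4), t=0.8660
    cross x-line → (6,4), t=2.0207
    cross y-line → (6,5), t=2.5200
    cross x-line → (7,5), t=3.1754 (wall)
  → r_4 = 3.1754
beam 5: φ=90°, α=75°
  d=(0.2588,0.9659)  start (4,3)  tX=2.8978 tY=0.2692  stride 1/|dx|=3.8637 1/|dy|=1.0353
    cross y-line → (4,4), t=0.2692
    cross y-line → (4,5), t=1.3044
    cross y-line → (4,6), t=2.3397
    cross x-line → (5,6), t=2.8978
    cross y-line → (5,7), t=3.3750
    cross y-line → (5,8), t=4.4103 (wall)
  → r_5 = 4.4103

ranges = [2.8367, 3.1639, 2.8470, 3.1754, 4.4103]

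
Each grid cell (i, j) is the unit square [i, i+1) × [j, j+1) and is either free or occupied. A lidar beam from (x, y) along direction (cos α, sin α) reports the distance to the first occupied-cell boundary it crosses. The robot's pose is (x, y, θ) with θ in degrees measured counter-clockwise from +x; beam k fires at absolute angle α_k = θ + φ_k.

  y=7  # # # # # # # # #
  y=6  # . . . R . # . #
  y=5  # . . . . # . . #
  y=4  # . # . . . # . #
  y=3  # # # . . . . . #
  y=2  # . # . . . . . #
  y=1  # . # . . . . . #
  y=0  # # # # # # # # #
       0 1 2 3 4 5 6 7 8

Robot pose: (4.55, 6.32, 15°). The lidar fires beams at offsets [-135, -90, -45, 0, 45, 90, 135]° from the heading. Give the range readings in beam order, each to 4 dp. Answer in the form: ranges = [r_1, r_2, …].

ranges = [3.1000, 5.5077, 0.6400, 1.5012, 0.7852, 0.7040, 1.3600]

beam 1: φ=-135°, α=240°
  d=(-0.5000,-0.8660)  start (4,6)  tX=1.1000 tY=0.3695  stride 1/|dx|=2.0000 1/|dy|=1.1547
    cross y-line → (4,5), t=0.3695
    cross x-line → (3,5), t=1.1000
    cross y-line → (3,4), t=1.5242
    cross y-line → (3,3), t=2.6789
    cross x-line → (2,3), t=3.1000 (wall)
  → r_1 = 3.1000
beam 2: φ=-90°, α=285°
  d=(0.2588,-0.9659)  start (4,6)  tX=1.7387 tY=0.3313  stride 1/|dx|=3.8637 1/|dy|=1.0353
    cross y-line → (4,5), t=0.3313
    cross y-line → (4,4), t=1.3666
    cross x-line → (5,4), t=1.7387
    cross y-line → (5,3), t=2.4018
    cross y-line → (5,2), t=3.4371
    cross y-line → (5,1), t=4.4724
    cross y-line → (5,0), t=5.5077 (wall)
  → r_2 = 5.5077
beam 3: φ=-45°, α=330°
  d=(0.8660,-0.5000)  start (4,6)  tX=0.5196 tY=0.6400  stride 1/|dx|=1.1547 1/|dy|=2.0000
    cross x-line → (5,6), t=0.5196
    cross y-line → (5,5), t=0.6400 (wall)
  → r_3 = 0.6400
beam 4: φ=0°, α=15°
  d=(0.9659,0.2588)  start (4,6)  tX=0.4659 tY=2.6273  stride 1/|dx|=1.0353 1/|dy|=3.8637
    cross x-line → (5,6), t=0.4659
    cross x-line → (6,6), t=1.5012 (wall)
  → r_4 = 1.5012
beam 5: φ=45°, α=60°
  d=(0.5000,0.8660)  start (4,6)  tX=0.9000 tY=0.7852  stride 1/|dx|=2.0000 1/|dy|=1.1547
    cross y-line → (4,7), t=0.7852 (wall)
  → r_5 = 0.7852
beam 6: φ=90°, α=105°
  d=(-0.2588,0.9659)  start (4,6)  tX=2.1250 tY=0.7040  stride 1/|dx|=3.8637 1/|dy|=1.0353
    cross y-line → (4,7), t=0.7040 (wall)
  → r_6 = 0.7040
beam 7: φ=135°, α=150°
  d=(-0.8660,0.5000)  start (4,6)  tX=0.6351 tY=1.3600  stride 1/|dx|=1.1547 1/|dy|=2.0000
    cross x-line → (3,6), t=0.6351
    cross y-line → (3,7), t=1.3600 (wall)
  → r_7 = 1.3600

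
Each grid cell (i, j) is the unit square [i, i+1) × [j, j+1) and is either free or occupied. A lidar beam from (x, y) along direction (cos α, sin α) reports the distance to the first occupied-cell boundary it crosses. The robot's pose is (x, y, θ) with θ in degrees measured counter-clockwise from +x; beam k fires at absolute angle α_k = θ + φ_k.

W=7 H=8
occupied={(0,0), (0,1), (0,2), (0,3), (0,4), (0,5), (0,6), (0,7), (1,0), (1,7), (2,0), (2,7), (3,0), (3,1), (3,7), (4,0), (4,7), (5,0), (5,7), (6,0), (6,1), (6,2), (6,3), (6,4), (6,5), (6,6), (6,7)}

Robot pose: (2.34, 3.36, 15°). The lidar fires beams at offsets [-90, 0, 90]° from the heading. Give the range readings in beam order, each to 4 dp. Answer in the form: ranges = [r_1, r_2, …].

beam 1: φ=-90°, α=285°
  direction (0.2588, -0.9659); cell (2,3); t to first gridline: x 2.5500, y 0.3727 (then +3.8637 / +1.0353)
    (2,2) via y @ 0.3727
    (2,1) via y @ 1.4080
    (2,0) via y @ 2.4433  # hit
  → r_1 = 2.4433
beam 2: φ=0°, α=15°
  direction (0.9659, 0.2588); cell (2,3); t to first gridline: x 0.6833, y 2.4728 (then +1.0353 / +3.8637)
    (3,3) via x @ 0.6833
    (4,3) via x @ 1.7186
    (4,4) via y @ 2.4728
    (5,4) via x @ 2.7538
    (6,4) via x @ 3.7891  # hit
  → r_2 = 3.7891
beam 3: φ=90°, α=105°
  direction (-0.2588, 0.9659); cell (2,3); t to first gridline: x 1.3137, y 0.6626 (then +3.8637 / +1.0353)
    (2,4) via y @ 0.6626
    (1,4) via x @ 1.3137
    (1,5) via y @ 1.6979
    (1,6) via y @ 2.7331
    (1,7) via y @ 3.7684  # hit
  → r_3 = 3.7684

ranges = [2.4433, 3.7891, 3.7684]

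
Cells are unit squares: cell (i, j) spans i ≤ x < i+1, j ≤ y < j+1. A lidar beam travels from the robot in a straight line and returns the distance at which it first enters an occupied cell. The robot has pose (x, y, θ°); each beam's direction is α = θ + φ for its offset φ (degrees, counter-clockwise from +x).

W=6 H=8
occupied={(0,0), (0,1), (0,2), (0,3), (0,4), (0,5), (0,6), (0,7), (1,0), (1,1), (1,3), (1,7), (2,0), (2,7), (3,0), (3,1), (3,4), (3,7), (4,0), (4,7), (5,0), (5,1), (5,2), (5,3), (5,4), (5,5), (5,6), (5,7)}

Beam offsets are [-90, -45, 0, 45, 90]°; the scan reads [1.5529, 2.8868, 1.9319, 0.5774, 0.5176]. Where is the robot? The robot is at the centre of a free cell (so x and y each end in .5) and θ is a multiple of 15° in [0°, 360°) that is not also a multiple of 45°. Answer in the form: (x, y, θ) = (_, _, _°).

Enumerate (i+0.5, j+0.5, θ) over the 20 free cells and 16 admissible headings. For each, cast all 5 beams and compare to the given ranges.
  (4.5, 2.5, 240°): beam 1 = 2.8868 ≠ 1.5529 ✗
  (2.5, 5.5, 345°): beam 1 = 1.9319 ≠ 1.5529 ✗
  (4.5, 6.5, 210°): beam 1 = 0.5774 ≠ 1.5529 ✗
  (2.5, 2.5, 300°): beam 1 = 1.0000 ≠ 1.5529 ✗
  …
  (1.5, 4.5, 105°): r_1=1.5529, r_2=2.8868, r_3=1.9319, r_4=0.5774, r_5=0.5176 — all match ✓
Only this pose fits every beam.

(x, y, θ) = (1.5, 4.5, 105°)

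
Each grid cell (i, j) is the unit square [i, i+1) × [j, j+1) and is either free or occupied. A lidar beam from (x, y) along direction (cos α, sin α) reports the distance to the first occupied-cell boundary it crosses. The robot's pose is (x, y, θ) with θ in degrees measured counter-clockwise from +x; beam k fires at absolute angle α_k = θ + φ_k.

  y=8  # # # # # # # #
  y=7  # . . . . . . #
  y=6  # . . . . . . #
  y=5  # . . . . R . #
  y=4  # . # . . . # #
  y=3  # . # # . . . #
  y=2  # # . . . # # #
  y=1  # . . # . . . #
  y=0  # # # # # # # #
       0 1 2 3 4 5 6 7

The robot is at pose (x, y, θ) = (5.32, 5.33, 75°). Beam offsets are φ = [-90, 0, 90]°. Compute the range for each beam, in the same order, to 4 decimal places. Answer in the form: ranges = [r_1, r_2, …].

ranges = [1.2750, 2.7642, 4.4724]

beam 1: φ=-90°, α=345°
  dir = (cos 345°, sin 345°) = (0.9659, -0.2588); from cell (5,5)
  next x-line at t=0.7040, next y-line at t=1.2750; Δt_x=1.0353, Δt_y=3.8637
    x: enter (6,5) at t=0.7040
    y: enter (6,4) at t=1.2750 ← occupied
  → r_1 = 1.2750
beam 2: φ=0°, α=75°
  dir = (cos 75°, sin 75°) = (0.2588, 0.9659); from cell (5,5)
  next x-line at t=2.6273, next y-line at t=0.6936; Δt_x=3.8637, Δt_y=1.0353
    y: enter (5,6) at t=0.6936
    y: enter (5,7) at t=1.7289
    x: enter (6,7) at t=2.6273
    y: enter (6,8) at t=2.7642 ← occupied
  → r_2 = 2.7642
beam 3: φ=90°, α=165°
  dir = (cos 165°, sin 165°) = (-0.9659, 0.2588); from cell (5,5)
  next x-line at t=0.3313, next y-line at t=2.5887; Δt_x=1.0353, Δt_y=3.8637
    x: enter (4,5) at t=0.3313
    x: enter (3,5) at t=1.3666
    x: enter (2,5) at t=2.4018
    y: enter (2,6) at t=2.5887
    x: enter (1,6) at t=3.4371
    x: enter (0,6) at t=4.4724 ← occupied
  → r_3 = 4.4724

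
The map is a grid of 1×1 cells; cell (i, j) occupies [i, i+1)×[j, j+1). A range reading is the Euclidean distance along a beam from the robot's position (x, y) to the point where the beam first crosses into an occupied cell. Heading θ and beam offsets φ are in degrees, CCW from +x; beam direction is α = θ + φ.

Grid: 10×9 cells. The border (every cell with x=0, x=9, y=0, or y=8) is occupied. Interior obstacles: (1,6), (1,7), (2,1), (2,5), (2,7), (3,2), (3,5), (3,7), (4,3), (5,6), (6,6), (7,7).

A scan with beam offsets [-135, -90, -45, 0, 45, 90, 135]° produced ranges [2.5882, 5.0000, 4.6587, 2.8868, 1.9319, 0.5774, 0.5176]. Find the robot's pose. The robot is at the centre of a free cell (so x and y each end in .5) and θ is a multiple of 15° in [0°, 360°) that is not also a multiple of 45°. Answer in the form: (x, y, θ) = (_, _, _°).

The pose lattice has 44·16 = 704 candidates. Test each by forward raycasting.
  (6.5, 1.5, 345°): beam 1 = 1.0000 ≠ 2.5882 ✗
  (7.5, 2.5, 60°): beam 1 = 1.5529 ≠ 2.5882 ✗
  (3.5, 4.5, 345°): beam 1 = 2.8868 ≠ 2.5882 ✗
  …
  (6.5, 1.5, 150°): r_1=2.5882, r_2=5.0000, r_3=4.6587, r_4=2.8868, r_5=1.9319, r_6=0.5774, r_7=0.5176 — all match ✓
Only this pose fits every beam.

(x, y, θ) = (6.5, 1.5, 150°)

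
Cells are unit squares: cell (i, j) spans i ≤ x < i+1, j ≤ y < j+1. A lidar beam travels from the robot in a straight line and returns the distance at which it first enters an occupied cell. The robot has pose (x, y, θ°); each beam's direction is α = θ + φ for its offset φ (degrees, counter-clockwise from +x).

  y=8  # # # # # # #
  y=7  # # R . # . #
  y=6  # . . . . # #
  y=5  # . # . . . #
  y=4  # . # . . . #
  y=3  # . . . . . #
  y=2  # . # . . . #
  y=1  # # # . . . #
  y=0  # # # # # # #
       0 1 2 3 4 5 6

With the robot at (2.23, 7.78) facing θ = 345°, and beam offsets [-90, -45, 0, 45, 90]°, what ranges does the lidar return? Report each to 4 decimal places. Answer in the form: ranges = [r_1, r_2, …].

beam 1: φ=-90°, α=255°
  d=(-0.2588,-0.9659)  start (2,7)  tX=0.8887 tY=0.8075  stride 1/|dx|=3.8637 1/|dy|=1.0353
    cross y-line → (2,6), t=0.8075
    cross x-line → (1,6), t=0.8887
    cross y-line → (1,5), t=1.8428
    cross y-line → (1,4), t=2.8781
    cross y-line → (1,3), t=3.9133
    cross x-line → (0,3), t=4.7524 (wall)
  → r_1 = 4.7524
beam 2: φ=-45°, α=300°
  d=(0.5000,-0.8660)  start (2,7)  tX=1.5400 tY=0.9007  stride 1/|dx|=2.0000 1/|dy|=1.1547
    cross y-line → (2,6), t=0.9007
    cross x-line → (3,6), t=1.5400
    cross y-line → (3,5), t=2.0554
    cross y-line → (3,4), t=3.2101
    cross x-line → (4,4), t=3.5400
    cross y-line → (4,3), t=4.3648
    cross y-line → (4,2), t=5.5195
    cross x-line → (5,2), t=5.5400
    cross y-line → (5,1), t=6.6742
    cross x-line → (6,1), t=7.5400 (wall)
  → r_2 = 7.5400
beam 3: φ=0°, α=345°
  d=(0.9659,-0.2588)  start (2,7)  tX=0.7972 tY=3.0137  stride 1/|dx|=1.0353 1/|dy|=3.8637
    cross x-line → (3,7), t=0.7972
    cross x-line → (4,7), t=1.8324 (wall)
  → r_3 = 1.8324
beam 4: φ=45°, α=30°
  d=(0.8660,0.5000)  start (2,7)  tX=0.8891 tY=0.4400  stride 1/|dx|=1.1547 1/|dy|=2.0000
    cross y-line → (2,8), t=0.4400 (wall)
  → r_4 = 0.4400
beam 5: φ=90°, α=75°
  d=(0.2588,0.9659)  start (2,7)  tX=2.9751 tY=0.2278  stride 1/|dx|=3.8637 1/|dy|=1.0353
    cross y-line → (2,8), t=0.2278 (wall)
  → r_5 = 0.2278

ranges = [4.7524, 7.5400, 1.8324, 0.4400, 0.2278]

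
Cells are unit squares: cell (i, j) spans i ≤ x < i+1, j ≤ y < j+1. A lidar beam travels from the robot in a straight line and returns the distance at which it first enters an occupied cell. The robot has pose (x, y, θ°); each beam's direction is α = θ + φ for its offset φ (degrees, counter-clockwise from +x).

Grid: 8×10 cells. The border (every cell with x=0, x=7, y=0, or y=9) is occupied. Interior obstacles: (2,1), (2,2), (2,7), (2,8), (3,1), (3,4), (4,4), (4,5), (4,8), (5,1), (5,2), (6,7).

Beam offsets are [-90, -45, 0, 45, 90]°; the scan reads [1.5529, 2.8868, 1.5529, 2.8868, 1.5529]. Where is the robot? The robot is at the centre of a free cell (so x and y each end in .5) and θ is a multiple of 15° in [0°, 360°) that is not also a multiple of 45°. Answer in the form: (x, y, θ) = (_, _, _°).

(x, y, θ) = (4.5, 7.5, 285°)

Enumerate (i+0.5, j+0.5, θ) over the 36 free cells and 16 admissible headings. For each, cast all 5 beams and compare to the given ranges.
  (6.5, 2.5, 120°): beam 1 = 0.5774 ≠ 1.5529 ✗
  (1.5, 8.5, 285°): beam 1 = 0.5176 ≠ 1.5529 ✗
  (6.5, 8.5, 30°): beam 1 = 0.5774 ≠ 1.5529 ✗
  (4.5, 2.5, 255°): beam 2 = 1.0000 ≠ 2.8868 ✗
  …
  (4.5, 7.5, 285°): r_1=1.5529, r_2=2.8868, r_3=1.5529, r_4=2.8868, r_5=1.5529 — all match ✓
No second candidate reproduces the full scan.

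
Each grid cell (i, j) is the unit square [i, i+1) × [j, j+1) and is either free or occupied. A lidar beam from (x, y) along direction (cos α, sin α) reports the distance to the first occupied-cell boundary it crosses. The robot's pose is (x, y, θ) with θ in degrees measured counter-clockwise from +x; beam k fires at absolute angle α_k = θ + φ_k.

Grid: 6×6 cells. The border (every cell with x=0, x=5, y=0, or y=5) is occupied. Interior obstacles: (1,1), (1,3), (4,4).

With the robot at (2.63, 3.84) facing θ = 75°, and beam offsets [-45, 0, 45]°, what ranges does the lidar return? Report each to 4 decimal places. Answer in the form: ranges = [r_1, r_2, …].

beam 1: φ=-45°, α=30°
  cosα=0.8660 sinα=0.5000 | (2,3) | tMaxX 0.4272 tMaxY 0.3200 | tΔX 1.1547 tΔY 2.0000
    t=0.3200 [y] (2,4)
    t=0.4272 [x] (3,4)
    t=1.5819 [x] (4,4) — stop
  → r_1 = 1.5819
beam 2: φ=0°, α=75°
  cosα=0.2588 sinα=0.9659 | (2,3) | tMaxX 1.4296 tMaxY 0.1656 | tΔX 3.8637 tΔY 1.0353
    t=0.1656 [y] (2,4)
    t=1.2009 [y] (2,5) — stop
  → r_2 = 1.2009
beam 3: φ=45°, α=120°
  cosα=-0.5000 sinα=0.8660 | (2,3) | tMaxX 1.2600 tMaxY 0.1848 | tΔX 2.0000 tΔY 1.1547
    t=0.1848 [y] (2,4)
    t=1.2600 [x] (1,4)
    t=1.3395 [y] (1,5) — stop
  → r_3 = 1.3395

ranges = [1.5819, 1.2009, 1.3395]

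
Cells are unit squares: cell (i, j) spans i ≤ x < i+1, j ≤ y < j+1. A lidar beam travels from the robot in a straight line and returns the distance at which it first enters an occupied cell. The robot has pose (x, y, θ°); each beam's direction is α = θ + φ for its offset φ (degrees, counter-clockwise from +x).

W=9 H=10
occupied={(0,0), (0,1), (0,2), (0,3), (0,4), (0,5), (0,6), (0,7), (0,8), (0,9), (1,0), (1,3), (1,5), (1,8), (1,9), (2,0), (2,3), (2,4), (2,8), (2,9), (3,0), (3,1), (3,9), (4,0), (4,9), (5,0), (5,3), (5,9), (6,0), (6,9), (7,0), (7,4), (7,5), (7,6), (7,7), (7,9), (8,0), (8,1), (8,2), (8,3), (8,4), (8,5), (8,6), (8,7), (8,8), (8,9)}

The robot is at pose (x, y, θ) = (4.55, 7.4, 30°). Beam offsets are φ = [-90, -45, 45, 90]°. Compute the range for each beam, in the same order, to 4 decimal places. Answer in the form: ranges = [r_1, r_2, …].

beam 1: φ=-90°, α=300°
  d=(0.5000,-0.8660)  start (4,7)  tX=0.9000 tY=0.4619  stride 1/|dx|=2.0000 1/|dy|=1.1547
    cross y-line → (4,6), t=0.4619
    cross x-line → (5,6), t=0.9000
    cross y-line → (5,5), t=1.6166
    cross y-line → (5,4), t=2.7713
    cross x-line → (6,4), t=2.9000
    cross y-line → (6,3), t=3.9260
    cross x-line → (7,3), t=4.9000
    cross y-line → (7,2), t=5.0807
    cross y-line → (7,1), t=6.2354
    cross x-line → (8,1), t=6.9000 (wall)
  → r_1 = 6.9000
beam 2: φ=-45°, α=345°
  d=(0.9659,-0.2588)  start (4,7)  tX=0.4659 tY=1.5455  stride 1/|dx|=1.0353 1/|dy|=3.8637
    cross x-line → (5,7), t=0.4659
    cross x-line → (6,7), t=1.5012
    cross y-line → (6,6), t=1.5455
    cross x-line → (7,6), t=2.5364 (wall)
  → r_2 = 2.5364
beam 3: φ=45°, α=75°
  d=(0.2588,0.9659)  start (4,7)  tX=1.7387 tY=0.6212  stride 1/|dx|=3.8637 1/|dy|=1.0353
    cross y-line → (4,8), t=0.6212
    cross y-line → (4,9), t=1.6564 (wall)
  → r_3 = 1.6564
beam 4: φ=90°, α=120°
  d=(-0.5000,0.8660)  start (4,7)  tX=1.1000 tY=0.6928  stride 1/|dx|=2.0000 1/|dy|=1.1547
    cross y-line → (4,8), t=0.6928
    cross x-line → (3,8), t=1.1000
    cross y-line → (3,9), t=1.8475 (wall)
  → r_4 = 1.8475

ranges = [6.9000, 2.5364, 1.6564, 1.8475]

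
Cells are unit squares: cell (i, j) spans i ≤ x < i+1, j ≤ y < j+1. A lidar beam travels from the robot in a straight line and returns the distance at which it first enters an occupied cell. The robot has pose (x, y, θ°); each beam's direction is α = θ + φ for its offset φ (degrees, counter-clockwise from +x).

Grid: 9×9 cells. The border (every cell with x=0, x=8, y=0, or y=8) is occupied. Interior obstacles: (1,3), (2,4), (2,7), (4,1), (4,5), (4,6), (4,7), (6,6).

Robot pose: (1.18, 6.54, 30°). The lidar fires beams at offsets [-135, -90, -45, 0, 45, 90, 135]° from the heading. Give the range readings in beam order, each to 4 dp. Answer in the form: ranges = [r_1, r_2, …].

ranges = [0.6955, 1.7782, 2.9195, 0.9469, 1.5115, 0.3600, 0.1863]

beam 1: φ=-135°, α=255°
  dir = (cos 255°, sin 255°) = (-0.2588, -0.9659); from cell (1,6)
  next x-line at t=0.6955, next y-line at t=0.5590; Δt_x=3.8637, Δt_y=1.0353
    y: enter (1,5) at t=0.5590
    x: enter (0,5) at t=0.6955 ← occupied
  → r_1 = 0.6955
beam 2: φ=-90°, α=300°
  dir = (cos 300°, sin 300°) = (0.5000, -0.8660); from cell (1,6)
  next x-line at t=1.6400, next y-line at t=0.6235; Δt_x=2.0000, Δt_y=1.1547
    y: enter (1,5) at t=0.6235
    x: enter (2,5) at t=1.6400
    y: enter (2,4) at t=1.7782 ← occupied
  → r_2 = 1.7782
beam 3: φ=-45°, α=345°
  dir = (cos 345°, sin 345°) = (0.9659, -0.2588); from cell (1,6)
  next x-line at t=0.8489, next y-line at t=2.0864; Δt_x=1.0353, Δt_y=3.8637
    x: enter (2,6) at t=0.8489
    x: enter (3,6) at t=1.8842
    y: enter (3,5) at t=2.0864
    x: enter (4,5) at t=2.9195 ← occupied
  → r_3 = 2.9195
beam 4: φ=0°, α=30°
  dir = (cos 30°, sin 30°) = (0.8660, 0.5000); from cell (1,6)
  next x-line at t=0.9469, next y-line at t=0.9200; Δt_x=1.1547, Δt_y=2.0000
    y: enter (1,7) at t=0.9200
    x: enter (2,7) at t=0.9469 ← occupied
  → r_4 = 0.9469
beam 5: φ=45°, α=75°
  dir = (cos 75°, sin 75°) = (0.2588, 0.9659); from cell (1,6)
  next x-line at t=3.1682, next y-line at t=0.4762; Δt_x=3.8637, Δt_y=1.0353
    y: enter (1,7) at t=0.4762
    y: enter (1,8) at t=1.5115 ← occupied
  → r_5 = 1.5115
beam 6: φ=90°, α=120°
  dir = (cos 120°, sin 120°) = (-0.5000, 0.8660); from cell (1,6)
  next x-line at t=0.3600, next y-line at t=0.5312; Δt_x=2.0000, Δt_y=1.1547
    x: enter (0,6) at t=0.3600 ← occupied
  → r_6 = 0.3600
beam 7: φ=135°, α=165°
  dir = (cos 165°, sin 165°) = (-0.9659, 0.2588); from cell (1,6)
  next x-line at t=0.1863, next y-line at t=1.7773; Δt_x=1.0353, Δt_y=3.8637
    x: enter (0,6) at t=0.1863 ← occupied
  → r_7 = 0.1863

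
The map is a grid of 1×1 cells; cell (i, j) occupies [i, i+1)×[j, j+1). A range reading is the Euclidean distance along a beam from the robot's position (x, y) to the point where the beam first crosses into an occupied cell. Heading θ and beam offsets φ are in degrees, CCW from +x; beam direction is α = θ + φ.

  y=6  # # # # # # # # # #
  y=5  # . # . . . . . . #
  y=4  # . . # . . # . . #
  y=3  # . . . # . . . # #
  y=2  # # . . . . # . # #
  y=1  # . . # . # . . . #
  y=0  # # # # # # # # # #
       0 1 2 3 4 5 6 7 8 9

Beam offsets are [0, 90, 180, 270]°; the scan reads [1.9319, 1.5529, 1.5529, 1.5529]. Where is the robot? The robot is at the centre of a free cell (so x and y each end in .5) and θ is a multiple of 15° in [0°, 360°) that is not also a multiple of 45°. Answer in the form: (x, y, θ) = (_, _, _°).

Candidates: 30 free-cell centres × 16 headings = 480 poses. Raycast each; keep the one whose scan matches to 4 dp.
  (3.5, 5.5, 105°): beam 1 = 0.5176 ≠ 1.9319 ✗
  (8.5, 4.5, 150°): beam 1 = 3.0000 ≠ 1.9319 ✗
  (7.5, 5.5, 195°): beam 1 = 3.6235 ≠ 1.9319 ✗
  …
  (2.5, 3.5, 285°): r_1=1.9319, r_2=1.5529, r_3=1.5529, r_4=1.5529 — all match ✓
No second candidate reproduces the full scan.

(x, y, θ) = (2.5, 3.5, 285°)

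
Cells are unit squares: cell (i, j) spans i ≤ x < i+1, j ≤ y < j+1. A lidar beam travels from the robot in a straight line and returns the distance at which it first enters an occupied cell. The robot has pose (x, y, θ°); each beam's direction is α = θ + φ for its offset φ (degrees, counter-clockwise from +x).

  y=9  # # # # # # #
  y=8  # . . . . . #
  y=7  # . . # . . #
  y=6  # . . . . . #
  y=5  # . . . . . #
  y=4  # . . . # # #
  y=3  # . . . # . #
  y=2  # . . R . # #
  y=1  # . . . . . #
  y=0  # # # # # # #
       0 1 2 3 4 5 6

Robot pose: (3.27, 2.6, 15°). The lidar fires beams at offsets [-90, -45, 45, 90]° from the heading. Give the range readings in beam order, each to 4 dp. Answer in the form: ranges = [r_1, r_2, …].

beam 1: φ=-90°, α=285°
  direction (0.2588, -0.9659); cell (3,2); t to first gridline: x 2.8205, y 0.6212 (then +3.8637 / +1.0353)
    (3,1) via y @ 0.6212
    (3,0) via y @ 1.6564  # hit
  → r_1 = 1.6564
beam 2: φ=-45°, α=330°
  direction (0.8660, -0.5000); cell (3,2); t to first gridline: x 0.8429, y 1.2000 (then +1.1547 / +2.0000)
    (4,2) via x @ 0.8429
    (4,1) via y @ 1.2000
    (5,1) via x @ 1.9976
    (6,1) via x @ 3.1523  # hit
  → r_2 = 3.1523
beam 3: φ=45°, α=60°
  direction (0.5000, 0.8660); cell (3,2); t to first gridline: x 1.4600, y 0.4619 (then +2.0000 / +1.1547)
    (3,3) via y @ 0.4619
    (4,3) via x @ 1.4600  # hit
  → r_3 = 1.4600
beam 4: φ=90°, α=105°
  direction (-0.2588, 0.9659); cell (3,2); t to first gridline: x 1.0432, y 0.4141 (then +3.8637 / +1.0353)
    (3,3) via y @ 0.4141
    (2,3) via x @ 1.0432
    (2,4) via y @ 1.4494
    (2,5) via y @ 2.4847
    (2,6) via y @ 3.5199
    (2,7) via y @ 4.5552
    (1,7) via x @ 4.9069
    (1,8) via y @ 5.5905
    (1,9) via y @ 6.6258  # hit
  → r_4 = 6.6258

ranges = [1.6564, 3.1523, 1.4600, 6.6258]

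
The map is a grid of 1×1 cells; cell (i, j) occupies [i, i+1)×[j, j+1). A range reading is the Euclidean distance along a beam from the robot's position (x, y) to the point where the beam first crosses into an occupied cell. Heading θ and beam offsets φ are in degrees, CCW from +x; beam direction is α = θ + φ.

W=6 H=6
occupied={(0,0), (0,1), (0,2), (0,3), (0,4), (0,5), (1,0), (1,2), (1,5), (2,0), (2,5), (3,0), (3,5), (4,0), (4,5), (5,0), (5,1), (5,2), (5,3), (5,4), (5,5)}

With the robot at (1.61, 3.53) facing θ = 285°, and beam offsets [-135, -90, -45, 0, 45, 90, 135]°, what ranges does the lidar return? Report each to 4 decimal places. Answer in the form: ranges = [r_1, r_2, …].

beam 1: φ=-135°, α=150°
  direction (-0.8660, 0.5000); cell (1,3); t to first gridline: x 0.7044, y 0.9400 (then +1.1547 / +2.0000)
    (0,3) via x @ 0.7044  # hit
  → r_1 = 0.7044
beam 2: φ=-90°, α=195°
  direction (-0.9659, -0.2588); cell (1,3); t to first gridline: x 0.6315, y 2.0478 (then +1.0353 / +3.8637)
    (0,3) via x @ 0.6315  # hit
  → r_2 = 0.6315
beam 3: φ=-45°, α=240°
  direction (-0.5000, -0.8660); cell (1,3); t to first gridline: x 1.2200, y 0.6120 (then +2.0000 / +1.1547)
    (1,2) via y @ 0.6120  # hit
  → r_3 = 0.6120
beam 4: φ=0°, α=285°
  direction (0.2588, -0.9659); cell (1,3); t to first gridline: x 1.5068, y 0.5487 (then +3.8637 / +1.0353)
    (1,2) via y @ 0.5487  # hit
  → r_4 = 0.5487
beam 5: φ=45°, α=330°
  direction (0.8660, -0.5000); cell (1,3); t to first gridline: x 0.4503, y 1.0600 (then +1.1547 / +2.0000)
    (2,3) via x @ 0.4503
    (2,2) via y @ 1.0600
    (3,2) via x @ 1.6050
    (4,2) via x @ 2.7597
    (4,1) via y @ 3.0600
    (5,1) via x @ 3.9144  # hit
  → r_5 = 3.9144
beam 6: φ=90°, α=15°
  direction (0.9659, 0.2588); cell (1,3); t to first gridline: x 0.4038, y 1.8159 (then +1.0353 / +3.8637)
    (2,3) via x @ 0.4038
    (3,3) via x @ 1.4390
    (3,4) via y @ 1.8159
    (4,4) via x @ 2.4743
    (5,4) via x @ 3.5096  # hit
  → r_6 = 3.5096
beam 7: φ=135°, α=60°
  direction (0.5000, 0.8660); cell (1,3); t to first gridline: x 0.7800, y 0.5427 (then +2.0000 / +1.1547)
    (1,4) via y @ 0.5427
    (2,4) via x @ 0.7800
    (2,5) via y @ 1.6974  # hit
  → r_7 = 1.6974

ranges = [0.7044, 0.6315, 0.6120, 0.5487, 3.9144, 3.5096, 1.6974]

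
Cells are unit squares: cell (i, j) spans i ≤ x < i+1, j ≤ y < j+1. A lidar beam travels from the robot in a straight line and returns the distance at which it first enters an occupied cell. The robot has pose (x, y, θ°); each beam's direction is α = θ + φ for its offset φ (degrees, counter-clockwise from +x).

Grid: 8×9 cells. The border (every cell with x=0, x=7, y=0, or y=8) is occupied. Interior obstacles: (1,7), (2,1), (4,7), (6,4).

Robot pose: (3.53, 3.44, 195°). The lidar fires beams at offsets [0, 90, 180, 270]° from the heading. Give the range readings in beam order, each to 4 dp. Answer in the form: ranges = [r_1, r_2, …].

ranges = [2.6192, 2.5261, 2.5571, 4.7209]

beam 1: φ=0°, α=195°
  direction (-0.9659, -0.2588); cell (3,3); t to first gridline: x 0.5487, y 1.7000 (then +1.0353 / +3.8637)
    (2,3) via x @ 0.5487
    (1,3) via x @ 1.5840
    (1,2) via y @ 1.7000
    (0,2) via x @ 2.6192  # hit
  → r_1 = 2.6192
beam 2: φ=90°, α=285°
  direction (0.2588, -0.9659); cell (3,3); t to first gridline: x 1.8159, y 0.4555 (then +3.8637 / +1.0353)
    (3,2) via y @ 0.4555
    (3,1) via y @ 1.4908
    (4,1) via x @ 1.8159
    (4,0) via y @ 2.5261  # hit
  → r_2 = 2.5261
beam 3: φ=180°, α=15°
  direction (0.9659, 0.2588); cell (3,3); t to first gridline: x 0.4866, y 2.1637 (then +1.0353 / +3.8637)
    (4,3) via x @ 0.4866
    (5,3) via x @ 1.5219
    (5,4) via y @ 2.1637
    (6,4) via x @ 2.5571  # hit
  → r_3 = 2.5571
beam 4: φ=270°, α=105°
  direction (-0.2588, 0.9659); cell (3,3); t to first gridline: x 2.0478, y 0.5798 (then +3.8637 / +1.0353)
    (3,4) via y @ 0.5798
    (3,5) via y @ 1.6150
    (2,5) via x @ 2.0478
    (2,6) via y @ 2.6503
    (2,7) via y @ 3.6856
    (2,8) via y @ 4.7209  # hit
  → r_4 = 4.7209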